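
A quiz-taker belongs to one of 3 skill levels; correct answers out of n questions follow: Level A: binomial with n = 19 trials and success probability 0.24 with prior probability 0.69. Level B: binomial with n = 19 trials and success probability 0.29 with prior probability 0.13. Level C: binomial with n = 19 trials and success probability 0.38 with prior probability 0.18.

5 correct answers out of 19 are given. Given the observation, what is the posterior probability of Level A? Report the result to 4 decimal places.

0.7478

By Bayes' theorem, P(k | x) = π_k f_k(x) / Σ_j π_j f_j(x).
Component likelihoods at x = 5 correct answers out of 19:
  p_A = C(19,5)·0.24^5·0.76^14 = 11628·0.000796262·0.0214482 = 0.198587
  p_B = C(19,5)·0.29^5·0.71^14 = 11628·0.00205111·0.00827212 = 0.197293
  p_C = C(19,5)·0.38^5·0.62^14 = 11628·0.00792352·0.00124018 = 0.114263
Weight by the priors:
  π_A·p_A = 0.69 × 0.198587 = 0.137025
  π_B·p_B = 0.13 × 0.197293 = 0.0256481
  π_C·p_C = 0.18 × 0.114263 = 0.0205674
Evidence: 0.137025 + 0.0256481 + 0.0205674 = 0.183241
P(Level A | x) ≈ 0.7478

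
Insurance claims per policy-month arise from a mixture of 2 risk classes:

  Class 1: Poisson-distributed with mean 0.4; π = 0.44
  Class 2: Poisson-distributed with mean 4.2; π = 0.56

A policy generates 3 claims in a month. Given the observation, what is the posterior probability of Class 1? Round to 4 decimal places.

Posterior ∝ prior × likelihood, so P(k | x) ∝ π_k f_k(x); normalise over all components.
Poisson probabilities:
  p_1 = e^(−0.4)·0.4^3/3! = 0.00715008
  p_2 = e^(−4.2)·4.2^3/3! = 0.185165
Unnormalised posteriors:
  π_1·p_1 = 0.44 × 0.00715008 = 0.00314604
  π_2·p_2 = 0.56 × 0.185165 = 0.103693
Normaliser: 0.00314604 + 0.103693 = 0.106839
P(Class 1 | x) ≈ 0.0294

0.0294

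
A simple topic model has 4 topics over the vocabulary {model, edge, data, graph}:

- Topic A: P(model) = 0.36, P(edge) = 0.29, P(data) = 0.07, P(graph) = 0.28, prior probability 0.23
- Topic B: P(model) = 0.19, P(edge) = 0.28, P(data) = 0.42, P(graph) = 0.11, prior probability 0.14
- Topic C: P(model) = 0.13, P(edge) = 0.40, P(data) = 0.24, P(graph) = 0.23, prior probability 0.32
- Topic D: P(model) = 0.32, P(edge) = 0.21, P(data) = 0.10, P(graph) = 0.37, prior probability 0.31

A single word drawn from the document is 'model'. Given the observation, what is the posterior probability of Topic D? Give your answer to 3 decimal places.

The responsibility of component k is π_k f_k(x) divided by Σ_j π_j f_j(x).
Evaluate each component's likelihood at the observed value:
  L_A = P(model | comp) = 0.36
  L_B = P(model | comp) = 0.19
  L_C = P(model | comp) = 0.13
  L_D = P(model | comp) = 0.32
Unnormalised posteriors:
  π_A·L_A = 0.23 × 0.36 = 0.0828
  π_B·L_B = 0.14 × 0.19 = 0.0266
  π_C·L_C = 0.32 × 0.13 = 0.0416
  π_D·L_D = 0.31 × 0.32 = 0.0992
Sum: 0.0828 + 0.0266 + 0.0416 + 0.0992 = 0.2502
P(Topic D | data) ≈ 0.396

0.396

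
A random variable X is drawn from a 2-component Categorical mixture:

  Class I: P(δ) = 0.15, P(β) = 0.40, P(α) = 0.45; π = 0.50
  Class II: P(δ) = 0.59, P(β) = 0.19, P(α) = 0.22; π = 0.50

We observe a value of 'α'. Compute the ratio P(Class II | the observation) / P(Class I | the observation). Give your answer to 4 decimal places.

0.4889

The posterior odds equal the prior odds times the likelihood ratio: (w_i/w_j)·(f_i(x)/f_j(x)).
Categorical probabilities:
  p_I = 0.45
  p_II = 0.22
Odds = (0.50/0.50) × (0.22/0.45) = 1 × 0.488889 ≈ 0.4889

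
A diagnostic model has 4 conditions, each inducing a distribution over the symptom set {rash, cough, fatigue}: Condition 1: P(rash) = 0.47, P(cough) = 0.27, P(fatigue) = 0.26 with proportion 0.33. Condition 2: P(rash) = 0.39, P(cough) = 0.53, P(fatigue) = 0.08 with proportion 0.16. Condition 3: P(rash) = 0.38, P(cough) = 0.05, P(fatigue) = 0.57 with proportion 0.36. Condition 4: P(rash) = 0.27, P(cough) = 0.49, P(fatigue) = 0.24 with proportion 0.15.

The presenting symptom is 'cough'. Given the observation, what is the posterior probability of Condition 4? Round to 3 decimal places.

Apply Bayes' rule: the posterior for each component is proportional to its prior times its likelihood at x.
Categorical probabilities:
  f_1 = 0.27
  f_2 = 0.53
  f_3 = 0.05
  f_4 = 0.49
Weight by the priors:
  π_1·f_1 = 0.33 × 0.27 = 0.0891
  π_2·f_2 = 0.16 × 0.53 = 0.0848
  π_3·f_3 = 0.36 × 0.05 = 0.018
  π_4·f_4 = 0.15 × 0.49 = 0.0735
Denominator: 0.0891 + 0.0848 + 0.018 + 0.0735 = 0.2654
P(Condition 4 | data) ≈ 0.277

0.277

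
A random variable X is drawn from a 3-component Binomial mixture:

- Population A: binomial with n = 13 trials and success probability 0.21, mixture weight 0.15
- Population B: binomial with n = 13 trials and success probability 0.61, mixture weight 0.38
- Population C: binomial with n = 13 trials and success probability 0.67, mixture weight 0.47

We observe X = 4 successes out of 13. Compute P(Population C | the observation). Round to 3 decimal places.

0.087

Apply Bayes' rule: the posterior for each component is proportional to its prior times its likelihood at x.
Evaluate each component's likelihood at the observed value:
  f_A = 0.166658
  f_B = 0.0206636
  f_C = 0.00668699
Weight by the priors:
  w_A·f_A = 0.15 × 0.166658 = 0.0249988
  w_B·f_B = 0.38 × 0.0206636 = 0.00785218
  w_C·f_C = 0.47 × 0.00668699 = 0.00314289
Evidence: 0.0249988 + 0.00785218 + 0.00314289 = 0.0359938
Responsibility of Population C: 0.00314289 / 0.0359938 ≈ 0.087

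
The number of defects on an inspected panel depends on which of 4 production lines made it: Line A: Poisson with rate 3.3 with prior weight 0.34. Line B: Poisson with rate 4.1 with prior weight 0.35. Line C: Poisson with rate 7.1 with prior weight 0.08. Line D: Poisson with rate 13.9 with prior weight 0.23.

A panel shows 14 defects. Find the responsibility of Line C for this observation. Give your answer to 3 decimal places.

Apply Bayes' rule: the posterior for each component is proportional to its prior times its likelihood at x.
Component likelihoods at x = 14 defects:
  f_A = 7.68449e-06
  f_B = 7.21038e-05
  f_C = 0.00782921
  f_D = 0.105951
Unnormalised posteriors:
  P(Z=A)·f_A = 0.34 × 7.68449e-06 = 2.61273e-06
  P(Z=B)·f_B = 0.35 × 7.21038e-05 = 2.52363e-05
  P(Z=C)·f_C = 0.08 × 0.00782921 = 0.000626336
  P(Z=D)·f_D = 0.23 × 0.105951 = 0.0243688
Evidence: 2.61273e-06 + 2.52363e-05 + 0.000626336 + 0.0243688 = 0.0250229
Responsibility of Line C: 0.000626336 / 0.0250229 ≈ 0.025

0.025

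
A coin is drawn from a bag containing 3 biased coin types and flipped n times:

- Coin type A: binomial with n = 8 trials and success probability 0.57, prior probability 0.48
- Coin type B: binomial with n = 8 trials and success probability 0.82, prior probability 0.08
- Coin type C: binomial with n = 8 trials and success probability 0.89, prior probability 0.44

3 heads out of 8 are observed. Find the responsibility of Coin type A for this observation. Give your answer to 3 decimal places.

P(component k | x) = π_k·f_k(x) / marginal(x), where marginal(x) = Σ_j π_j·f_j(x).
Evaluate each component's likelihood at the observed value:
  L_A = 0.15246
  L_B = 0.00583435
  L_C = 0.000635801
Weight by the priors:
  π_A·L_A = 0.48 × 0.15246 = 0.0731806
  π_B·L_B = 0.08 × 0.00583435 = 0.000466748
  π_C·L_C = 0.44 × 0.000635801 = 0.000279753
Denominator: 0.0731806 + 0.000466748 + 0.000279753 = 0.0739271
So the posterior for Coin type A is 0.0731806 / 0.0739271 ≈ 0.990.

0.990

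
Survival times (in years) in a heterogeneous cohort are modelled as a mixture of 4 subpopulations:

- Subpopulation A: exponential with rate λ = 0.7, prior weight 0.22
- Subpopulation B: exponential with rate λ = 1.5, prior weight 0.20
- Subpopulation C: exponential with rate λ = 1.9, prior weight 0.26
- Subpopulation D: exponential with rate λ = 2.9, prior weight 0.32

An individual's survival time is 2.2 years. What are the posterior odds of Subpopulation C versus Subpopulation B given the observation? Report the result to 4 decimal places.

Since P(k|x) ∝ w_k f_k(x), the posterior odds are w_i f_i(x) / (w_j f_j(x)).
Component likelihoods at x = 2.2 years:
  f_A = 0.150067
  f_B = 0.0553248
  f_C = 0.0290672
  f_D = 0.00491586
0.00755746 / 0.011065 ≈ 0.6830

0.6830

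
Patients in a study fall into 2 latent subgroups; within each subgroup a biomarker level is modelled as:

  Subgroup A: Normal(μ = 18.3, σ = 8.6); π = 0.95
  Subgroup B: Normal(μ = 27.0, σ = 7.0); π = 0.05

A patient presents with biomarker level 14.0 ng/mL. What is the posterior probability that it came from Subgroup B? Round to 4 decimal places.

By Bayes' theorem, P(k | x) = π_k f_k(x) / Σ_j π_j f_j(x).
Component likelihoods at x = 14.0 ng/mL:
  L_A = (1/(8.6·√(2π)))·exp(−(14.0−18.3)²/(2·8.6²)) = 0.046389·exp(-0.12500) = 0.0409378
  L_B = (1/(7.0·√(2π)))·exp(−(14.0−27.0)²/(2·7.0²)) = 0.056992·exp(-1.72449) = 0.0101596
Unnormalised posteriors:
  π_A·L_A = 0.95 × 0.0409378 = 0.0388909
  π_B·L_B = 0.05 × 0.0101596 = 0.000507979
Denominator: 0.0388909 + 0.000507979 = 0.0393989
P(Subgroup B | 14.0 ng/mL) ≈ 0.0129

0.0129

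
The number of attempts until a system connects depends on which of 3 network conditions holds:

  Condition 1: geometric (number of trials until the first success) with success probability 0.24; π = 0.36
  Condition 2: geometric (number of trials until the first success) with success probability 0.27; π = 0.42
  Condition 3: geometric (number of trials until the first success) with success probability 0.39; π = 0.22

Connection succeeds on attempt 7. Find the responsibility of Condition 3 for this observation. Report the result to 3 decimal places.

0.116

By Bayes' theorem, P(k | x) = π_k f_k(x) / Σ_j π_j f_j(x).
Component likelihoods at x = 7:
  f_1 = 0.24·(1−0.24)^6 = 0.24·0.1927 = 0.046248
  f_2 = 0.27·(1−0.27)^6 = 0.27·0.151334 = 0.0408602
  f_3 = 0.39·(1−0.39)^6 = 0.39·0.0515204 = 0.0200929
Weight by the priors:
  π_1·f_1 = 0.36 × 0.046248 = 0.0166493
  π_2·f_2 = 0.42 × 0.0408602 = 0.0171613
  π_3·f_3 = 0.22 × 0.0200929 = 0.00442045
Sum: 0.0166493 + 0.0171613 + 0.00442045 = 0.038231
So the posterior for Condition 3 is 0.00442045 / 0.038231 ≈ 0.116.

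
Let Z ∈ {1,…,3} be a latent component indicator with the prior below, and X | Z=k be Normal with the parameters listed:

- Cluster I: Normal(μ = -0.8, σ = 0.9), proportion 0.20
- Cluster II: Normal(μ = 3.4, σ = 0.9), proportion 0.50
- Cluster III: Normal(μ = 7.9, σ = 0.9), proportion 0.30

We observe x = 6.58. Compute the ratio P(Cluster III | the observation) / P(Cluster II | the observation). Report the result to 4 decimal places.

105.1977

Posterior odds = (w_i f_i(x)) / (w_j f_j(x)); the normalising sum cancels.
Normal densities:
  p_I = (1/(0.9·√(2π)))·exp(−(6.58−-0.8)²/(2·0.9²)) = 0.443269·exp(-33.62000) = 1.11093e-15
  p_II = (1/(0.9·√(2π)))·exp(−(6.58−3.4)²/(2·0.9²)) = 0.443269·exp(-6.24222) = 0.000862392
  p_III = (1/(0.9·√(2π)))·exp(−(6.58−7.9)²/(2·0.9²)) = 0.443269·exp(-1.07556) = 0.151203
0.0453608 / 0.000431196 ≈ 105.1977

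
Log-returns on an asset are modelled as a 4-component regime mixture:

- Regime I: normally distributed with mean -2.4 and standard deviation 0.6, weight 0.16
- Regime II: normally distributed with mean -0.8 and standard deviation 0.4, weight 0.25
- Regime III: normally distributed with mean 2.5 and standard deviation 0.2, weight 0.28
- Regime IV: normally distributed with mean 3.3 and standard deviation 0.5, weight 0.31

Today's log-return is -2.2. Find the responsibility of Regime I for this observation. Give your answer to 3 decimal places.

0.995

By Bayes' theorem, P(k | x) = π_k f_k(x) / Σ_j π_j f_j(x).
Evaluate each component's likelihood at the observed value:
  p_I = (1/(0.6·√(2π)))·exp(−(-2.2−-2.4)²/(2·0.6²)) = 0.664904·exp(-0.05556) = 0.628972
  p_II = (1/(0.4·√(2π)))·exp(−(-2.2−-0.8)²/(2·0.4²)) = 0.997356·exp(-6.12500) = 0.00218171
  p_III = (1/(0.2·√(2π)))·exp(−(-2.2−2.5)²/(2·0.2²)) = 1.994711·exp(-276.12500) = 2.40058e-120
  p_IV = (1/(0.5·√(2π)))·exp(−(-2.2−3.3)²/(2·0.5²)) = 0.797885·exp(-60.50000) = 4.23764e-27
Prior × likelihood for each component:
  π_I·p_I = 0.16 × 0.628972 = 0.100636
  π_II·p_II = 0.25 × 0.00218171 = 0.000545427
  π_III·p_III = 0.28 × 2.40058e-120 = 6.72163e-121
  π_IV·p_IV = 0.31 × 4.23764e-27 = 1.31367e-27
Evidence: 0.100636 + 0.000545427 + 6.72163e-121 + 1.31367e-27 = 0.101181
P(Regime I | data) = 0.100636 / 0.101181 ≈ 0.995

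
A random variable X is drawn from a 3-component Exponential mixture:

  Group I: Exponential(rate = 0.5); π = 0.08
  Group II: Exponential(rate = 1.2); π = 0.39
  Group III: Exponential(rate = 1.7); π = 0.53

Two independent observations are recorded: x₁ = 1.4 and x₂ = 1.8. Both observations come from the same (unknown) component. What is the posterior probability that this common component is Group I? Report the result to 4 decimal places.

0.1774

The responsibility of component k is w_k f_k(x) divided by Σ_j w_j f_j(x).
Since both observations come from the same component, the likelihood for component k is f_k(x₁)·f_k(x₂).
  f_I = [0.5·e^(−0.5·1.4) = 0.5·e^(−0.7000) = 0.248293] × [0.203285] = 0.0504741
  f_II = [1.2·e^(−1.2·1.4) = 1.2·e^(−1.6800) = 0.223649] × [0.13839] = 0.0309508
  f_III = [1.7·e^(−1.7·1.4) = 1.7·e^(−2.3800) = 0.157336] × [0.0797091] = 0.0125411
Multiply by the mixture weights:
  w_I·f_I = 0.08 × 0.0504741 = 0.00403793
  w_II·f_II = 0.39 × 0.0309508 = 0.0120708
  w_III·f_III = 0.53 × 0.0125411 = 0.00664679
Sum: 0.00403793 + 0.0120708 + 0.00664679 = 0.0227555
P(Group I | x₁,x₂) ≈ 0.1774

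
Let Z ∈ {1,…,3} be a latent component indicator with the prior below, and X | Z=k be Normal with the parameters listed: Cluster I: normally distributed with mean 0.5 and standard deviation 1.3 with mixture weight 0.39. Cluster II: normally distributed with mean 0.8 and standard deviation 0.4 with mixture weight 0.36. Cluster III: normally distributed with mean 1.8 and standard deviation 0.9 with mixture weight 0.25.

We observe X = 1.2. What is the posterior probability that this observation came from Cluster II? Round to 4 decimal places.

By Bayes' theorem, P(k | x) = P(Z=k) f_k(x) / Σ_j P(Z=j) f_j(x).
Evaluate each component's likelihood at the observed value:
  f_I = (1/(1.3·√(2π)))·exp(−(1.2−0.5)²/(2·1.3²)) = 0.306879·exp(-0.14497) = 0.265465
  f_II = (1/(0.4·√(2π)))·exp(−(1.2−0.8)²/(2·0.4²)) = 0.997356·exp(-0.50000) = 0.604927
  f_III = (1/(0.9·√(2π)))·exp(−(1.2−1.8)²/(2·0.9²)) = 0.443269·exp(-0.22222) = 0.354942
Multiply by the mixture weights:
  P(Z=I)·f_I = 0.39 × 0.265465 = 0.103531
  P(Z=II)·f_II = 0.36 × 0.604927 = 0.217774
  P(Z=III)·f_III = 0.25 × 0.354942 = 0.0887356
Evidence: 0.103531 + 0.217774 + 0.0887356 = 0.41004
P(Cluster II | the observation) ≈ 0.5311

0.5311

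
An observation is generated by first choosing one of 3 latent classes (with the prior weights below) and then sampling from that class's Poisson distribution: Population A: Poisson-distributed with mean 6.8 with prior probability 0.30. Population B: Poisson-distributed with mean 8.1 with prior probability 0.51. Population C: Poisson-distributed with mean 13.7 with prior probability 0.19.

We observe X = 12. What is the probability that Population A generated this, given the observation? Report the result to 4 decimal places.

The responsibility of component k is π_k f_k(x) divided by Σ_j π_j f_j(x).
Evaluate each component's likelihood at the observed value:
  p_A = e^(−6.8)·6.8^12/12! = 0.0227283
  p_B = e^(−8.1)·8.1^12/12! = 0.0505473
  p_C = e^(−13.7)·13.7^12/12! = 0.102441
Unnormalised posteriors:
  π_A·p_A = 0.30 × 0.0227283 = 0.0068185
  π_B·p_B = 0.51 × 0.0505473 = 0.0257791
  π_C·p_C = 0.19 × 0.102441 = 0.0194639
Normaliser: 0.0068185 + 0.0257791 + 0.0194639 = 0.0520615
So the posterior for Population A is 0.0068185 / 0.0520615 ≈ 0.1310.

0.1310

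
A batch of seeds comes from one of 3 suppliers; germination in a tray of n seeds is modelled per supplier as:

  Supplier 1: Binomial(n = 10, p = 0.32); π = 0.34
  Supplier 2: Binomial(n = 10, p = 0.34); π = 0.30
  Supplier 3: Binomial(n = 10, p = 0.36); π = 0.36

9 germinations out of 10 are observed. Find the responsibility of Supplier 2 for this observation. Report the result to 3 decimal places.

P(component k | x) = P(Z=k)·f_k(x) / marginal(x), where marginal(x) = Σ_j P(Z=j)·f_j(x).
Component likelihoods at x = 9 germinations out of 10:
  f_1 = C(10,9)·0.32^9·0.68^1 = 10·3.51844e-05·0.68 = 0.000239254
  f_2 = C(10,9)·0.34^9·0.66^1 = 10·6.0717e-05·0.66 = 0.000400732
  f_3 = C(10,9)·0.36^9·0.64^1 = 10·0.00010156·0.64 = 0.000649984
Multiply by the mixture weights:
  P(Z=1)·f_1 = 0.34 × 0.000239254 = 8.13463e-05
  P(Z=2)·f_2 = 0.30 × 0.000400732 = 0.00012022
  P(Z=3)·f_3 = 0.36 × 0.000649984 = 0.000233994
Evidence: 8.13463e-05 + 0.00012022 + 0.000233994 = 0.00043556
P(Supplier 2 | data) = 0.00012022 / 0.00043556 ≈ 0.276

0.276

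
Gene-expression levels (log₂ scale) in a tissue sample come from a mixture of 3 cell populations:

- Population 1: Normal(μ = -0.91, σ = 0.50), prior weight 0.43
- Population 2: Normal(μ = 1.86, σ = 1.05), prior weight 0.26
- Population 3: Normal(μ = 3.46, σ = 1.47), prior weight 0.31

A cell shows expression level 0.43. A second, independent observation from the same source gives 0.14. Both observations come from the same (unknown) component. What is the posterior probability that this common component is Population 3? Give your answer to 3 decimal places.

The responsibility of component k is P(Z=k) f_k(x) divided by Σ_j P(Z=j) f_j(x).
Since both observations come from the same component, the likelihood for component k is f_k(x₁)·f_k(x₂).
  f_1 = [0.0219939] × [0.0879672] = 0.00193474
  f_2 = [0.1503] × [0.0993202] = 0.0149278
  f_3 = [0.0324348] × [0.0211817] = 0.000687022
Weight by the priors:
  P(Z=1)·f_1 = 0.43 × 0.00193474 = 0.000831938
  P(Z=2)·f_2 = 0.26 × 0.0149278 = 0.00388124
  P(Z=3)·f_3 = 0.31 × 0.000687022 = 0.000212977
Evidence: 0.000831938 + 0.00388124 + 0.000212977 = 0.00492615
Responsibility of Population 3: 0.000212977 / 0.00492615 ≈ 0.043

0.043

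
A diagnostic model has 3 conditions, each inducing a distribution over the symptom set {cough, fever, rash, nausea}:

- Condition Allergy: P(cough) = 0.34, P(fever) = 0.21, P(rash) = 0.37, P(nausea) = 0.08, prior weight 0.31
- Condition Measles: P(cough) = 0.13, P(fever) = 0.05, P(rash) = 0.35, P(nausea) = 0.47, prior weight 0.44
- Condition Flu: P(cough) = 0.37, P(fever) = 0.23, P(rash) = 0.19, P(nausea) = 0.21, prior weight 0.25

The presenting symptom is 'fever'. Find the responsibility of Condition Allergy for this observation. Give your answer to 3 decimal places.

Posterior ∝ prior × likelihood, so P(k | x) ∝ P(Z=k) f_k(x); normalise over all components.
Evaluate each component's likelihood at the observed value:
  f_Allergy = P(fever | comp) = 0.21
  f_Measles = P(fever | comp) = 0.05
  f_Flu = P(fever | comp) = 0.23
Unnormalised posteriors:
  P(Z=Allergy)·f_Allergy = 0.31 × 0.21 = 0.0651
  P(Z=Measles)·f_Measles = 0.44 × 0.05 = 0.022
  P(Z=Flu)·f_Flu = 0.25 × 0.23 = 0.0575
Denominator: 0.0651 + 0.022 + 0.0575 = 0.1446
Responsibility of Condition Allergy: 0.0651 / 0.1446 ≈ 0.450

0.450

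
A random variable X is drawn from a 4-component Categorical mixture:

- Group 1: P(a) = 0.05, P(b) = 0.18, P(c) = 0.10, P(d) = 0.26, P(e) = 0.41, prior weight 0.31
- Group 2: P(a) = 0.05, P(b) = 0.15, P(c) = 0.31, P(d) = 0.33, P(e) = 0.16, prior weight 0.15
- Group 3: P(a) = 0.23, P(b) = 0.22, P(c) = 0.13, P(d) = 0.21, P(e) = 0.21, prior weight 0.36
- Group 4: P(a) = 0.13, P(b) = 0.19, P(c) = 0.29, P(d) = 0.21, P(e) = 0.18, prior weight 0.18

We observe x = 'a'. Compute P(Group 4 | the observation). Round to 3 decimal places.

The responsibility of component k is w_k f_k(x) divided by Σ_j w_j f_j(x).
Categorical probabilities:
  f_1 = P(a | comp) = 0.05
  f_2 = P(a | comp) = 0.05
  f_3 = P(a | comp) = 0.23
  f_4 = P(a | comp) = 0.13
Unnormalised posteriors:
  w_1·f_1 = 0.31 × 0.05 = 0.0155
  w_2·f_2 = 0.15 × 0.05 = 0.0075
  w_3·f_3 = 0.36 × 0.23 = 0.0828
  w_4·f_4 = 0.18 × 0.13 = 0.0234
Denominator: 0.0155 + 0.0075 + 0.0828 + 0.0234 = 0.1292
P(Group 4 | 'a') ≈ 0.181

0.181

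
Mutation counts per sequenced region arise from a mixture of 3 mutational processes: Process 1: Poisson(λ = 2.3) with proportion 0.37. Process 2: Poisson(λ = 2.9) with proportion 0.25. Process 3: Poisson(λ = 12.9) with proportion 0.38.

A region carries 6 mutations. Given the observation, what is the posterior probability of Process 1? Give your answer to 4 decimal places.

By Bayes' theorem, P(k | x) = π_k f_k(x) / Σ_j π_j f_j(x).
Component likelihoods at x = 6 mutations:
  L_1 = 0.0206138
  L_2 = 0.0454571
  L_3 = 0.0159885
Multiply by the mixture weights:
  π_1·L_1 = 0.37 × 0.0206138 = 0.00762709
  π_2·L_2 = 0.25 × 0.0454571 = 0.0113643
  π_3·L_3 = 0.38 × 0.0159885 = 0.00607562
Normaliser: 0.00762709 + 0.0113643 + 0.00607562 = 0.025067
Responsibility of Process 1: 0.00762709 / 0.025067 ≈ 0.3043

0.3043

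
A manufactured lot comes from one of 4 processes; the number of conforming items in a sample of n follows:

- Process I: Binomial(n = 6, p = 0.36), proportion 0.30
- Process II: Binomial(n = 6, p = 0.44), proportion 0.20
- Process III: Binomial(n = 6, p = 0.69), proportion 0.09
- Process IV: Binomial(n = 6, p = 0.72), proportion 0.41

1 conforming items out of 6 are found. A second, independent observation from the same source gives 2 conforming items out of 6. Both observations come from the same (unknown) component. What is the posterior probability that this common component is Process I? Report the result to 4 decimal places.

P(component k | x) = π_k·f_k(x) / marginal(x), where marginal(x) = Σ_j π_j·f_j(x).
Since both observations come from the same component, the likelihood for component k is f_k(x₁)·f_k(x₂).
  p_I = [0.231928] × [0.326149] = 0.0756432
  p_II = [0.145393] × [0.285594] = 0.0415234
  p_III = [0.0118525] × [0.0659533] = 0.000781709
  p_IV = [0.00743488] × [0.0477957] = 0.000355355
Unnormalised posteriors:
  π_I·p_I = 0.30 × 0.0756432 = 0.022693
  π_II·p_II = 0.20 × 0.0415234 = 0.00830468
  π_III·p_III = 0.09 × 0.000781709 = 7.03538e-05
  π_IV·p_IV = 0.41 × 0.000355355 = 0.000145695
Marginal: 0.022693 + 0.00830468 + 7.03538e-05 + 0.000145695 = 0.0312137
So the posterior for Process I is 0.022693 / 0.0312137 ≈ 0.7270.

0.7270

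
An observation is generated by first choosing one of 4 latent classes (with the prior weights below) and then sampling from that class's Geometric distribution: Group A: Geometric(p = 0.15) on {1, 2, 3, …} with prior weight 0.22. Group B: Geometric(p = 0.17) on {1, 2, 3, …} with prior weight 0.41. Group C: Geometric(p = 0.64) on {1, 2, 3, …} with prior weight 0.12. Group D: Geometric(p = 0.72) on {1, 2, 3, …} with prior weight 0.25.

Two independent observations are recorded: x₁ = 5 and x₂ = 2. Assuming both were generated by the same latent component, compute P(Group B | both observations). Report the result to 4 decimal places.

0.6321

Apply Bayes' rule: the posterior for each component is proportional to its prior times its likelihood at x.
Since both observations come from the same component, the likelihood for component k is f_k(x₁)·f_k(x₂).
  p_A = [0.15·(1−0.15)^4 = 0.15·0.522006 = 0.0783009] × [0.1275] = 0.00998337
  p_B = [0.17·(1−0.17)^4 = 0.17·0.474583 = 0.0806791] × [0.1411] = 0.0113838
  p_C = [0.64·(1−0.64)^4 = 0.64·0.0167962 = 0.0107495] × [0.2304] = 0.00247669
  p_D = [0.72·(1−0.72)^4 = 0.72·0.00614656 = 0.00442552] × [0.2016] = 0.000892185
Multiply by the mixture weights:
  π_A·p_A = 0.22 × 0.00998337 = 0.00219634
  π_B·p_B = 0.41 × 0.0113838 = 0.00466737
  π_C·p_C = 0.12 × 0.00247669 = 0.000297203
  π_D·p_D = 0.25 × 0.000892185 = 0.000223046
Evidence: 0.00219634 + 0.00466737 + 0.000297203 + 0.000223046 = 0.00738396
P(Group B | x₁, x₂) ≈ 0.6321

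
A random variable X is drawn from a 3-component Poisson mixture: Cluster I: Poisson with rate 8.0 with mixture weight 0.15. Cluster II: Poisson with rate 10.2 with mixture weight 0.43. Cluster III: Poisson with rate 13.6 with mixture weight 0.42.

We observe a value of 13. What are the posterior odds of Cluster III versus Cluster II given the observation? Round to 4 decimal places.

Posterior odds = (π_i f_i(x)) / (π_j f_j(x)); the normalising sum cancels.
Evaluate each component's likelihood at the observed value:
  p_I = 0.0296165
  p_II = 0.0772179
  p_III = 0.108473
Odds = (0.42/0.43) × (0.108473/0.0772179) = 0.976744 × 1.40476 ≈ 1.3721

1.3721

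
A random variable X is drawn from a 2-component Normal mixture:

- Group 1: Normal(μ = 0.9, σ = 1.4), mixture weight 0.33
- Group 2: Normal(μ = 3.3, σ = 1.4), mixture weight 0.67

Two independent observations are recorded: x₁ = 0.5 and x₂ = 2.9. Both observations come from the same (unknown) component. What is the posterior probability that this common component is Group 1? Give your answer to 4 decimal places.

0.5674

The responsibility of component k is π_k f_k(x) divided by Σ_j π_j f_j(x).
Since both observations come from the same component, the likelihood for component k is f_k(x₁)·f_k(x₂).
  p_1 = [(1/(1.4·√(2π)))·exp(−(0.5−0.9)²/(2·1.4²)) = 0.284959·exp(-0.04082) = 0.273562] × [0.102713] = 0.0280983
  p_2 = [(1/(1.4·√(2π)))·exp(−(0.5−3.3)²/(2·1.4²)) = 0.284959·exp(-2.00000) = 0.038565] × [0.273562] = 0.0105499
Prior × likelihood for each component:
  π_1·p_1 = 0.33 × 0.0280983 = 0.00927244
  π_2·p_2 = 0.67 × 0.0105499 = 0.00706844
Evidence: 0.00927244 + 0.00706844 = 0.0163409
So the posterior for Group 1 is 0.00927244 / 0.0163409 ≈ 0.5674.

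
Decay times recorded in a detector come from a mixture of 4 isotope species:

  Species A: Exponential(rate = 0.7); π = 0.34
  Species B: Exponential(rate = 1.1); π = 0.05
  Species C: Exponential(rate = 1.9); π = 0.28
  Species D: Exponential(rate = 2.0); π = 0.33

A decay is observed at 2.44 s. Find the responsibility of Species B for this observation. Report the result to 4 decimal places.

The responsibility of component k is P(Z=k) f_k(x) divided by Σ_j P(Z=j) f_j(x).
Evaluate each component's likelihood at the observed value:
  L_A = 0.12686
  L_B = 0.0751184
  L_C = 0.0184232
  L_D = 0.015194
Unnormalised posteriors:
  P(Z=A)·L_A = 0.34 × 0.12686 = 0.0431322
  P(Z=B)·L_B = 0.05 × 0.0751184 = 0.00375592
  P(Z=C)·L_C = 0.28 × 0.0184232 = 0.00515849
  P(Z=D)·L_D = 0.33 × 0.015194 = 0.00501403
Sum: 0.0431322 + 0.00375592 + 0.00515849 + 0.00501403 = 0.0570607
So the posterior for Species B is 0.00375592 / 0.0570607 ≈ 0.0658.

0.0658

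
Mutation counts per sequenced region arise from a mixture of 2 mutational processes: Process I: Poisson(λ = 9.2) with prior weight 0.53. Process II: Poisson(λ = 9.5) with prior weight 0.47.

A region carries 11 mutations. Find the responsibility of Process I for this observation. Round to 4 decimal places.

0.5168

By Bayes' theorem, P(k | x) = π_k f_k(x) / Σ_j π_j f_j(x).
Component likelihoods at x = 11 mutations:
  L_I = e^(−9.2)·9.2^11/11! = 0.101158
  L_II = e^(−9.5)·9.5^11/11! = 0.106661
Prior × likelihood for each component:
  π_I·L_I = 0.53 × 0.101158 = 0.0536139
  π_II·L_II = 0.47 × 0.106661 = 0.0501308
Normaliser: 0.0536139 + 0.0501308 = 0.103745
P(Process I | the observation) ≈ 0.5168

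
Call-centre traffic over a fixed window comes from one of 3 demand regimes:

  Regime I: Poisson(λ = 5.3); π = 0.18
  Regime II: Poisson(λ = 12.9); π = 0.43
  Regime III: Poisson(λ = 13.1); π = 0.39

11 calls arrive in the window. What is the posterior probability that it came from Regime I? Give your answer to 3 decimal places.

0.024

The responsibility of component k is w_k f_k(x) divided by Σ_j w_j f_j(x).
Evaluate each component's likelihood at the observed value:
  f_I = e^(−5.3)·5.3^11/11! = 0.0115909
  f_II = e^(−12.9)·12.9^11/11! = 0.103023
  f_III = e^(−13.1)·13.1^11/11! = 0.0999012
Weight by the priors:
  w_I·f_I = 0.18 × 0.0115909 = 0.00208637
  w_II·f_II = 0.43 × 0.103023 = 0.0442997
  w_III·f_III = 0.39 × 0.0999012 = 0.0389615
Normaliser: 0.00208637 + 0.0442997 + 0.0389615 = 0.0853475
P(Regime I | 11 calls) = 0.00208637 / 0.0853475 ≈ 0.024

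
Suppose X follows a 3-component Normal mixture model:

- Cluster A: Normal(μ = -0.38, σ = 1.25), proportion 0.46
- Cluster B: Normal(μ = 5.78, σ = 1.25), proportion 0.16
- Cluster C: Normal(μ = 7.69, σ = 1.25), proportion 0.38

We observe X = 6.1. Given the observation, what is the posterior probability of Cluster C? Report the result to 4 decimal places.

The responsibility of component k is P(Z=k) f_k(x) divided by Σ_j P(Z=j) f_j(x).
Component likelihoods at x = 6.1:
  L_A = (1/(1.25·√(2π)))·exp(−(6.1−-0.38)²/(2·1.25²)) = 0.319154·exp(-13.43693) = 4.66033e-07
  L_B = (1/(1.25·√(2π)))·exp(−(6.1−5.78)²/(2·1.25²)) = 0.319154·exp(-0.03277) = 0.308865
  L_C = (1/(1.25·√(2π)))·exp(−(6.1−7.69)²/(2·1.25²)) = 0.319154·exp(-0.80899) = 0.142121
Multiply by the mixture weights:
  P(Z=A)·L_A = 0.46 × 4.66033e-07 = 2.14375e-07
  P(Z=B)·L_B = 0.16 × 0.308865 = 0.0494184
  P(Z=C)·L_C = 0.38 × 0.142121 = 0.0540061
Sum: 2.14375e-07 + 0.0494184 + 0.0540061 = 0.103425
P(Cluster C | data) = 0.0540061 / 0.103425 ≈ 0.5222

0.5222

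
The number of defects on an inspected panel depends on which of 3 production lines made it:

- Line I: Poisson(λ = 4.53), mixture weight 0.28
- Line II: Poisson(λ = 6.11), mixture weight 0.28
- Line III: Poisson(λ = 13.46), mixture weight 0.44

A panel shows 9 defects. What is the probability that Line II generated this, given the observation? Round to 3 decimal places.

0.390

P(component k | x) = π_k·f_k(x) / marginal(x), where marginal(x) = Σ_j π_j·f_j(x).
Poisson probabilities:
  f_I = e^(−4.53)·4.53^9/9! = 0.0238653
  f_II = e^(−6.11)·6.11^9/9! = 0.0726221
  f_III = e^(−13.46)·13.46^9/9! = 0.0570215
Weight by the priors:
  π_I·f_I = 0.28 × 0.0238653 = 0.00668228
  π_II·f_II = 0.28 × 0.0726221 = 0.0203342
  π_III·f_III = 0.44 × 0.0570215 = 0.0250895
Sum: 0.00668228 + 0.0203342 + 0.0250895 = 0.0521059
So the posterior for Line II is 0.0203342 / 0.0521059 ≈ 0.390.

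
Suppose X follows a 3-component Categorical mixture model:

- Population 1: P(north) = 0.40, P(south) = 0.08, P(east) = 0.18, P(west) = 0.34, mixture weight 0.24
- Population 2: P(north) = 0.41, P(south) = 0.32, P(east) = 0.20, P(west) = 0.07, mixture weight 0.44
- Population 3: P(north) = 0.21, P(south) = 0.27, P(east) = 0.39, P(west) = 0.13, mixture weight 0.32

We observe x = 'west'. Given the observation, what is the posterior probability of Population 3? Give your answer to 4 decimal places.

0.2701

Posterior ∝ prior × likelihood, so P(k | x) ∝ π_k f_k(x); normalise over all components.
Evaluate each component's likelihood at the observed value:
  p_1 = P(west | comp) = 0.34
  p_2 = P(west | comp) = 0.07
  p_3 = P(west | comp) = 0.13
Unnormalised posteriors:
  π_1·p_1 = 0.24 × 0.34 = 0.0816
  π_2·p_2 = 0.44 × 0.07 = 0.0308
  π_3·p_3 = 0.32 × 0.13 = 0.0416
Denominator: 0.0816 + 0.0308 + 0.0416 = 0.154
P(Population 3 | the observation) ≈ 0.2701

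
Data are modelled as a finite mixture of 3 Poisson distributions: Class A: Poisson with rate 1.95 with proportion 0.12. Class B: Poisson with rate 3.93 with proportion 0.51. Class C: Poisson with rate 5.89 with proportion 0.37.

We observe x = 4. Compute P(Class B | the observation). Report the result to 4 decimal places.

0.6177

Posterior ∝ prior × likelihood, so P(k | x) ∝ w_k f_k(x); normalise over all components.
Evaluate each component's likelihood at the observed value:
  L_A = e^(−1.95)·1.95^4/4! = 0.0857142
  L_B = e^(−3.93)·3.93^4/4! = 0.195246
  L_C = e^(−5.89)·5.89^4/4! = 0.138757
Multiply by the mixture weights:
  w_A·L_A = 0.12 × 0.0857142 = 0.0102857
  w_B·L_B = 0.51 × 0.195246 = 0.0995753
  w_C·L_C = 0.37 × 0.138757 = 0.0513402
Denominator: 0.0102857 + 0.0995753 + 0.0513402 = 0.161201
P(Class B | x) = 0.0995753 / 0.161201 ≈ 0.6177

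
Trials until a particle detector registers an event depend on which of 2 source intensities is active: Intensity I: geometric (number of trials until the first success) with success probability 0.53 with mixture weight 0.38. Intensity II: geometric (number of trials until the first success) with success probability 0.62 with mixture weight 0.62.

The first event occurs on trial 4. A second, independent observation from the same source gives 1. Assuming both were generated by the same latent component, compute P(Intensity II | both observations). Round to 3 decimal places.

The responsibility of component k is P(Z=k) f_k(x) divided by Σ_j P(Z=j) f_j(x).
Since both observations come from the same component, the likelihood for component k is f_k(x₁)·f_k(x₂).
  L_I = [0.53·(1−0.53)^3 = 0.53·0.103823 = 0.0550262] × [0.53] = 0.0291639
  L_II = [0.62·(1−0.62)^3 = 0.62·0.054872 = 0.0340206] × [0.62] = 0.0210928
Prior × likelihood for each component:
  P(Z=I)·L_I = 0.38 × 0.0291639 = 0.0110823
  P(Z=II)·L_II = 0.62 × 0.0210928 = 0.0130775
Evidence: 0.0110823 + 0.0130775 = 0.0241598
P(Intensity II | x₁, x₂) ≈ 0.541

0.541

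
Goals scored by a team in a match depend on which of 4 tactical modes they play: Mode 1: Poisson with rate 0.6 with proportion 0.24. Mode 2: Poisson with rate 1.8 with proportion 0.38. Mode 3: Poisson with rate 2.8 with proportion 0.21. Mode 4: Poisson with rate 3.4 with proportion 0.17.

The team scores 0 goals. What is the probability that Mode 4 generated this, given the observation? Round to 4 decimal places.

0.0266

By Bayes' theorem, P(k | x) = π_k f_k(x) / Σ_j π_j f_j(x).
Poisson probabilities:
  f_1 = e^(−0.6)·0.6^0/0! = 0.548812
  f_2 = e^(−1.8)·1.8^0/0! = 0.165299
  f_3 = e^(−2.8)·2.8^0/0! = 0.0608101
  f_4 = e^(−3.4)·3.4^0/0! = 0.0333733
Prior × likelihood for each component:
  π_1·f_1 = 0.24 × 0.548812 = 0.131715
  π_2·f_2 = 0.38 × 0.165299 = 0.0628136
  π_3·f_3 = 0.21 × 0.0608101 = 0.0127701
  π_4·f_4 = 0.17 × 0.0333733 = 0.00567346
Marginal: 0.131715 + 0.0628136 + 0.0127701 + 0.00567346 = 0.212972
Responsibility of Mode 4: 0.00567346 / 0.212972 ≈ 0.0266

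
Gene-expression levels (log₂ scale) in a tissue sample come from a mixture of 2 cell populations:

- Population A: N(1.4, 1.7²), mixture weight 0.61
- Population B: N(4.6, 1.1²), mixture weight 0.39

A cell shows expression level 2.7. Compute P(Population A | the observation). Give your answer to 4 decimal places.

0.7705

Posterior ∝ prior × likelihood, so P(k | x) ∝ π_k f_k(x); normalise over all components.
Normal densities:
  p_A = 0.175178
  p_B = 0.0815952
Prior × likelihood for each component:
  π_A·p_A = 0.61 × 0.175178 = 0.106858
  π_B·p_B = 0.39 × 0.0815952 = 0.0318221
Marginal: 0.106858 + 0.0318221 = 0.138681
So the posterior for Population A is 0.106858 / 0.138681 ≈ 0.7705.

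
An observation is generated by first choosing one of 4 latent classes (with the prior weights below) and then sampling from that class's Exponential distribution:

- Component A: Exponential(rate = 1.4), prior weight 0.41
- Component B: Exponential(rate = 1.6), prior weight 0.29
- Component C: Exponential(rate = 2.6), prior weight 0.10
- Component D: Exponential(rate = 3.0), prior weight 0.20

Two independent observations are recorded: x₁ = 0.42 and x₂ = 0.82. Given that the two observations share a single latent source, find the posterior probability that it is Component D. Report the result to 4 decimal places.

The responsibility of component k is π_k f_k(x) divided by Σ_j π_j f_j(x).
Since both observations come from the same component, the likelihood for component k is f_k(x₁)·f_k(x₂).
  p_A = [0.777612] × [0.444179] = 0.345399
  p_B = [0.817098] × [0.43085] = 0.352046
  p_C = [0.872416] × [0.30836] = 0.269018
  p_D = [0.850962] × [0.256305] = 0.218106
Multiply by the mixture weights:
  π_A·p_A = 0.41 × 0.345399 = 0.141614
  π_B·p_B = 0.29 × 0.352046 = 0.102093
  π_C·p_C = 0.10 × 0.269018 = 0.0269018
  π_D·p_D = 0.20 × 0.218106 = 0.0436211
Normaliser: 0.141614 + 0.102093 + 0.0269018 + 0.0436211 = 0.31423
Responsibility of Component D: 0.0436211 / 0.31423 ≈ 0.1388

0.1388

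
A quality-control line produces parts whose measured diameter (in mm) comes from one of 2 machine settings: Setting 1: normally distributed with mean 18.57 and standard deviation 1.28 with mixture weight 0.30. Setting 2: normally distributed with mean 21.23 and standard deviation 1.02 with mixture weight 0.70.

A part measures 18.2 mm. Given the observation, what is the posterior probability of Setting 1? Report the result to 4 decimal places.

Apply Bayes' rule: the posterior for each component is proportional to its prior times its likelihood at x.
Normal densities:
  p_1 = (1/(1.28·√(2π)))·exp(−(18.2−18.57)²/(2·1.28²)) = 0.311674·exp(-0.04178) = 0.298921
  p_2 = (1/(1.02·√(2π)))·exp(−(18.2−21.23)²/(2·1.02²)) = 0.391120·exp(-4.41220) = 0.0047437
Prior × likelihood for each component:
  w_1·p_1 = 0.30 × 0.298921 = 0.0896762
  w_2·p_2 = 0.70 × 0.0047437 = 0.00332059
Evidence: 0.0896762 + 0.00332059 = 0.0929968
So the posterior for Setting 1 is 0.0896762 / 0.0929968 ≈ 0.9643.

0.9643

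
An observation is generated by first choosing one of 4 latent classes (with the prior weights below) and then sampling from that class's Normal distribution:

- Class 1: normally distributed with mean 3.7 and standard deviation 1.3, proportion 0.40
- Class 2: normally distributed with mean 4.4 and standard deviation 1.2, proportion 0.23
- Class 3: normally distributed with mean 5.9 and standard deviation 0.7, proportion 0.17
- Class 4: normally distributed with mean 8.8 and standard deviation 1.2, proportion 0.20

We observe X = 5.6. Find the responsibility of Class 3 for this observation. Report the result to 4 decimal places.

Apply Bayes' rule: the posterior for each component is proportional to its prior times its likelihood at x.
Component likelihoods at x = 5.6:
  L_1 = (1/(1.3·√(2π)))·exp(−(5.6−3.7)²/(2·1.3²)) = 0.306879·exp(-1.06805) = 0.105468
  L_2 = (1/(1.2·√(2π)))·exp(−(5.6−4.4)²/(2·1.2²)) = 0.332452·exp(-0.50000) = 0.201642
  L_3 = (1/(0.7·√(2π)))·exp(−(5.6−5.9)²/(2·0.7²)) = 0.569918·exp(-0.09184) = 0.51991
  L_4 = (1/(1.2·√(2π)))·exp(−(5.6−8.8)²/(2·1.2²)) = 0.332452·exp(-3.55556) = 0.00949666
Prior × likelihood for each component:
  w_1·L_1 = 0.40 × 0.105468 = 0.0421871
  w_2·L_2 = 0.23 × 0.201642 = 0.0463777
  w_3·L_3 = 0.17 × 0.51991 = 0.0883846
  w_4·L_4 = 0.20 × 0.00949666 = 0.00189933
Evidence: 0.0421871 + 0.0463777 + 0.0883846 + 0.00189933 = 0.178849
P(Class 3 | x) = 0.0883846 / 0.178849 ≈ 0.4942

0.4942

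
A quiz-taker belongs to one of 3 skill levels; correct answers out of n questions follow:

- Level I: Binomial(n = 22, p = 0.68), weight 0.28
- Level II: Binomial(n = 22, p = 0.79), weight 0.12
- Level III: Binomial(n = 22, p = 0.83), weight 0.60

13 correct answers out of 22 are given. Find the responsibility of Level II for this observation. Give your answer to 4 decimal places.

The responsibility of component k is w_k f_k(x) divided by Σ_j w_j f_j(x).
Evaluate each component's likelihood at the observed value:
  L_I = 0.116329
  L_II = 0.0184437
  L_III = 0.00523334
Prior × likelihood for each component:
  w_I·L_I = 0.28 × 0.116329 = 0.0325722
  w_II·L_II = 0.12 × 0.0184437 = 0.00221325
  w_III·L_III = 0.60 × 0.00523334 = 0.00314
Denominator: 0.0325722 + 0.00221325 + 0.00314 = 0.0379254
Responsibility of Level II: 0.00221325 / 0.0379254 ≈ 0.0584

0.0584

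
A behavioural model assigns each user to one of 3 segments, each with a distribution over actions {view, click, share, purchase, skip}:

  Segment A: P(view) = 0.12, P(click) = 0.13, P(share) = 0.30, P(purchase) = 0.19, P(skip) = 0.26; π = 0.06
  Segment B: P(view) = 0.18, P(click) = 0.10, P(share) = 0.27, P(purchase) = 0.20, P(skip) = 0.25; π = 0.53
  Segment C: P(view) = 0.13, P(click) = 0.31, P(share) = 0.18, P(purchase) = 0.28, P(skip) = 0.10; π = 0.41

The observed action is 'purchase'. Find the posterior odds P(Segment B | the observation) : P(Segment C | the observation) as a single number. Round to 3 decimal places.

Posterior odds = (π_i f_i(x)) / (π_j f_j(x)); the normalising sum cancels.
Categorical probabilities:
  f_A = P(purchase | comp) = 0.19
  f_B = P(purchase | comp) = 0.20
  f_C = P(purchase | comp) = 0.28
0.106 / 0.1148 ≈ 0.923

0.923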